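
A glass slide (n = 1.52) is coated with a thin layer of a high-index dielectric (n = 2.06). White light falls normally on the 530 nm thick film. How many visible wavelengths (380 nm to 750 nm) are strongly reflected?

At the upper boundary (n = 1.0 to n = 2.06) the reflected ray undergoes a half-wave phase shift.
Bottom surface (2.06 → 1.52): reflection off a lower-index medium gives no phase shift.
Exactly one π shift → a net half-wave offset.
For maximum reflection here: 2 n t = (m + ½) λ.
λ = 2 n t / (m + ½) = 2184 / (m + ½) nm.
m=2: 873 nm (IR); m=3: 624 nm (visible); m=4: 485 nm (visible); m=5: 397 nm (visible); m=6: 336 nm (UV).

3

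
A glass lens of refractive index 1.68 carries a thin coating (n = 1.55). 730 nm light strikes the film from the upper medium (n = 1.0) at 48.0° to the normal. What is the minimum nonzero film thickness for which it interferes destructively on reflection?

134 nm

Top surface (1.0 → 1.55): reflection off a higher-index medium gives a half-wave phase shift.
At the lower boundary (n = 1.55 to n = 1.68) the reflected ray undergoes a half-wave phase shift.
Zero or two π shifts → no net half-wave offset.
For minimum reflection here: 2 n t cos θ_r = (m + ½) λ.
Snell's law: 1.0 sin 48.0° = 1.55 sin θ_r → sin θ_r = 0.479, cos θ_r = 0.878.
Minimum at m = 0: t = λ / (4 n cos θ_r) = 730 / (4 × 1.55 × 0.878) = 134 nm.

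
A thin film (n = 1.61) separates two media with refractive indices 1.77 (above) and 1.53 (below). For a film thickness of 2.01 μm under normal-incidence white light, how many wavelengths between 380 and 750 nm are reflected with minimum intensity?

Top surface (1.77 → 1.61): reflection off a lower-index medium gives no phase shift.
At the lower boundary (n = 1.61 to n = 1.53) the reflected ray undergoes no phase shift.
The two reflections carry the same phase change, so no net offset.
With no net inversion, destructive interference in reflection requires 2 n t = (m + ½) λ.
λ = 2 n t / (m + ½) = 6472 / (m + ½) nm.
m=8: 761 nm (IR); m=9: 681 nm (visible); m=10: 616 nm (visible); m=11: 563 nm (visible); m=12: 518 nm (visible); m=13: 479 nm (visible); m=14: 446 nm (visible); m=15: 418 nm (visible); m=16: 392 nm (visible); m=17: 370 nm (UV).

8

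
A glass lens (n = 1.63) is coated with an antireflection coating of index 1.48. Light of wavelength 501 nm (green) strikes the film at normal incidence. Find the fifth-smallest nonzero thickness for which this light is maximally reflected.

846 nm

Top surface (1.0 → 1.48): reflection off a higher-index medium gives a half-wave phase shift.
Bottom surface (1.48 → 1.63): reflection off a higher-index medium gives a half-wave phase shift.
The two reflections carry the same phase change, so no net offset.
With no net inversion, constructive interference in reflection requires 2 n t = m λ.
The fifth-smallest nonzero thickness corresponds to m = 5: t = m λ / (2 n) = 5.00 × 501 / (2 × 1.48) = 846 nm.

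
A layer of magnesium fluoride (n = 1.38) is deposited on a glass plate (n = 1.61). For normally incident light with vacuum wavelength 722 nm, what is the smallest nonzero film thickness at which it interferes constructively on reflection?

Ray reflecting at the top interface goes from n = 1.0 toward n = 1.38: a half-wave phase shift.
Bottom surface (1.38 → 1.61): reflection off a higher-index medium gives a half-wave phase shift.
Net: no relative phase inversion (both shifts match).
For maximum reflection here: 2 n t = m λ.
The smallest nonzero thickness corresponds to m = 1: t = m λ / (2 n) = 1.00 × 722 / (2 × 1.38) = 262 nm.

262 nm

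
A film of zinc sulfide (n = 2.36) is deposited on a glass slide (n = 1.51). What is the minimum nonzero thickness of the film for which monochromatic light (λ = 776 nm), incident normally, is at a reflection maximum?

82.2 nm

At the upper boundary (n = 1.0 to n = 2.36) the reflected ray undergoes a half-wave phase shift.
Ray reflecting at the bottom interface goes from n = 2.36 toward n = 1.51: no phase shift.
Exactly one π shift → a net half-wave offset.
With one net inversion, constructive interference in reflection requires 2 n t = (m + ½) λ.
Minimum at m = 0: t = λ / (4 n) = 776 / (4 × 2.36) = 82.2 nm.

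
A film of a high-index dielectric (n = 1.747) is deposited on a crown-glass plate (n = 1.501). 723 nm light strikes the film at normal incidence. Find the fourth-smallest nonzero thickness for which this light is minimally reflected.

At the upper boundary (n = 1.0 to n = 1.747) the reflected ray undergoes a half-wave phase shift.
Ray reflecting at the bottom interface goes from n = 1.747 toward n = 1.501: no phase shift.
Net: one phase inversion between the two reflected rays.
For minimum reflection here: 2 n t = m λ.
The fourth-smallest nonzero thickness corresponds to m = 4: t = m λ / (2 n) = 4.00 × 723 / (2 × 1.747) = 828 nm.

828 nm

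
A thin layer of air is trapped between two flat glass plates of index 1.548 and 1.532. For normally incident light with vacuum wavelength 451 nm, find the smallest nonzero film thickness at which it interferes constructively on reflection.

Ray reflecting at the top interface goes from n = 1.548 toward n = 1.0: no phase shift.
Ray reflecting at the bottom interface goes from n = 1.0 toward n = 1.532: a half-wave phase shift.
The two reflections differ by half a wavelength.
So the condition for constructive reflection is 2 n t = (m + ½) λ.
Minimum at m = 0: t = λ / (4 n) = 451 / (4 × 1.0) = 113 nm.

113 nm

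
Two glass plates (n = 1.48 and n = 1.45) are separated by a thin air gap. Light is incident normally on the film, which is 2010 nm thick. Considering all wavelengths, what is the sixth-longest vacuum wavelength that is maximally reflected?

Top surface (1.48 → 1.0): reflection off a lower-index medium gives no phase shift.
At the lower boundary (n = 1.0 to n = 1.45) the reflected ray undergoes a half-wave phase shift.
Exactly one π shift → a net half-wave offset.
With one net inversion, constructive interference in reflection requires 2 n t = (m + ½) λ.
λ = 2 n t / (m + ½). The sixth-longest wavelength is m = 5: λ = 2 × 1.0 × 2010 / 5.50 = 731 nm.

731 nm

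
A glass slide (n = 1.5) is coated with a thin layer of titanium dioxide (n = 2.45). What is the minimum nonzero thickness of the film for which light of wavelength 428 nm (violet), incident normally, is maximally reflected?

43.7 nm

At the upper boundary (n = 1.0 to n = 2.45) the reflected ray undergoes a half-wave phase shift.
Ray reflecting at the bottom interface goes from n = 2.45 toward n = 1.5: no phase shift.
Net: one phase inversion between the two reflected rays.
For maximum reflection here: 2 n t = (m + ½) λ.
Minimum at m = 0: t = λ / (4 n) = 428 / (4 × 2.45) = 43.7 nm.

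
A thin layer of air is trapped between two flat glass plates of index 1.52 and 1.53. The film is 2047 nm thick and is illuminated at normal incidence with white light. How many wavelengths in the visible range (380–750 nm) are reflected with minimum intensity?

Ray reflecting at the top interface goes from n = 1.52 toward n = 1.0: no phase shift.
Ray reflecting at the bottom interface goes from n = 1.0 toward n = 1.53: a half-wave phase shift.
Exactly one π shift → a net half-wave offset.
With one net inversion, destructive interference in reflection requires 2 n t = m λ.
λ = 2 n t / m = 4094 / m nm.
m=5: 819 nm (IR); m=6: 682 nm (visible); m=7: 585 nm (visible); m=8: 512 nm (visible); m=9: 455 nm (visible); m=10: 409 nm (visible); m=11: 372 nm (UV).

5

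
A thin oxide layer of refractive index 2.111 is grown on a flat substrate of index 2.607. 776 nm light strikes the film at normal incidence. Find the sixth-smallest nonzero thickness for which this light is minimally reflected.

1011 nm

Top surface (1.0 → 2.111): reflection off a higher-index medium gives a half-wave phase shift.
Bottom surface (2.111 → 2.607): reflection off a higher-index medium gives a half-wave phase shift.
Net: no relative phase inversion (both shifts match).
With no net inversion, destructive interference in reflection requires 2 n t = (m + ½) λ.
The sixth-smallest nonzero thickness corresponds to m = 5: t = (m + ½) λ / (2 n) = 5.50 × 776 / (2 × 2.111) = 1011 nm.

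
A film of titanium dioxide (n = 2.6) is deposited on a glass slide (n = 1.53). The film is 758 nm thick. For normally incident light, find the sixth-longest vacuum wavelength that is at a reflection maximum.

717 nm

At the upper boundary (n = 1.0 to n = 2.6) the reflected ray undergoes a half-wave phase shift.
Bottom surface (2.6 → 1.53): reflection off a lower-index medium gives no phase shift.
Exactly one π shift → a net half-wave offset.
For strong reflection here: 2 n t = (m + ½) λ.
λ = 2 n t / (m + ½). The sixth-longest wavelength is m = 5: λ = 2 × 2.6 × 758 / 5.50 = 717 nm.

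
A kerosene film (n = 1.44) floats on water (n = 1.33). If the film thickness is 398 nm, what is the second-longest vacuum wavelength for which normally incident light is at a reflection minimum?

573 nm

Top surface (1.0 → 1.44): reflection off a higher-index medium gives a half-wave phase shift.
At the lower boundary (n = 1.44 to n = 1.33) the reflected ray undergoes no phase shift.
The two reflections differ by half a wavelength.
With one net inversion, destructive interference in reflection requires 2 n t = m λ.
λ = 2 n t / m. The second-longest wavelength is m = 2: λ = 2 × 1.44 × 398 / 2.00 = 573 nm.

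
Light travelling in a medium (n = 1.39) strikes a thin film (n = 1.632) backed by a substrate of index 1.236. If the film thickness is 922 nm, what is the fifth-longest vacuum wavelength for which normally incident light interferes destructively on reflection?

At the upper boundary (n = 1.39 to n = 1.632) the reflected ray undergoes a half-wave phase shift.
Bottom surface (1.632 → 1.236): reflection off a lower-index medium gives no phase shift.
Net: one phase inversion between the two reflected rays.
So the condition for destructive reflection is 2 n t = m λ.
λ = 2 n t / m. The fifth-longest wavelength is m = 5: λ = 2 × 1.632 × 922 / 5.00 = 602 nm.

602 nm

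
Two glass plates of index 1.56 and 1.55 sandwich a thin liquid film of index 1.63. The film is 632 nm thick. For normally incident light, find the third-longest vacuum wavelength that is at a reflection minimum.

687 nm

At the upper boundary (n = 1.56 to n = 1.63) the reflected ray undergoes a half-wave phase shift.
Bottom surface (1.63 → 1.55): reflection off a lower-index medium gives no phase shift.
The two reflections differ by half a wavelength.
So the condition for destructive reflection is 2 n t = m λ.
λ = 2 n t / m. The third-longest wavelength is m = 3: λ = 2 × 1.63 × 632 / 3.00 = 687 nm.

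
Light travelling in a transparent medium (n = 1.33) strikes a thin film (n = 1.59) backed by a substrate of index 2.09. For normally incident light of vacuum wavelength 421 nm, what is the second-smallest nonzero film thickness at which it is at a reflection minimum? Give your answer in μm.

0.199 μm

At the upper boundary (n = 1.33 to n = 1.59) the reflected ray undergoes a half-wave phase shift.
Bottom surface (1.59 → 2.09): reflection off a higher-index medium gives a half-wave phase shift.
The two reflections carry the same phase change, so no net offset.
For dark reflection here: 2 n t = (m + ½) λ.
The second-smallest nonzero thickness corresponds to m = 1: t = (m + ½) λ / (2 n) = 1.50 × 421 / (2 × 1.59) = 199 nm.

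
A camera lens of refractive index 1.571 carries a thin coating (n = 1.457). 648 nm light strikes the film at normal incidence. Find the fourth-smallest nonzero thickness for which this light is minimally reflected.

778 nm

At the upper boundary (n = 1.0 to n = 1.457) the reflected ray undergoes a half-wave phase shift.
Bottom surface (1.457 → 1.571): reflection off a higher-index medium gives a half-wave phase shift.
The two reflections carry the same phase change, so no net offset.
So the condition for destructive reflection is 2 n t = (m + ½) λ.
The fourth-smallest nonzero thickness corresponds to m = 3: t = (m + ½) λ / (2 n) = 3.50 × 648 / (2 × 1.457) = 778 nm.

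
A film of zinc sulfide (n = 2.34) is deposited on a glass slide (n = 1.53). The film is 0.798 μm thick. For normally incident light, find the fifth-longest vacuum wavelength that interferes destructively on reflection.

747 nm

Top surface (1.0 → 2.34): reflection off a higher-index medium gives a half-wave phase shift.
Ray reflecting at the bottom interface goes from n = 2.34 toward n = 1.53: no phase shift.
The two reflections differ by half a wavelength.
So the condition for destructive reflection is 2 n t = m λ.
λ = 2 n t / m. The fifth-longest wavelength is m = 5: λ = 2 × 2.34 × 798 / 5.00 = 747 nm.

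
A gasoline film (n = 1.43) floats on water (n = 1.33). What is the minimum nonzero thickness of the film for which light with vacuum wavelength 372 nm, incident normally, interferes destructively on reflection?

At the upper boundary (n = 1.0 to n = 1.43) the reflected ray undergoes a half-wave phase shift.
At the lower boundary (n = 1.43 to n = 1.33) the reflected ray undergoes no phase shift.
Exactly one π shift → a net half-wave offset.
So the condition for destructive reflection is 2 n t = m λ.
Minimum nonzero at m = 1: t = λ / (2 n) = 372 / (2 × 1.43) = 130 nm.

130 nm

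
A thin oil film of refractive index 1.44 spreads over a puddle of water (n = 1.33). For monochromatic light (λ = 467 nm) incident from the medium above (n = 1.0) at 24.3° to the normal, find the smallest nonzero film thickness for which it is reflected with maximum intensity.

Top surface (1.0 → 1.44): reflection off a higher-index medium gives a half-wave phase shift.
Bottom surface (1.44 → 1.33): reflection off a lower-index medium gives no phase shift.
Net: one phase inversion between the two reflected rays.
With one net inversion, constructive interference in reflection requires 2 n t cos θ_r = (m + ½) λ.
Snell's law: 1.0 sin 24.3° = 1.44 sin θ_r → sin θ_r = 0.286, cos θ_r = 0.958.
Minimum at m = 0: t = λ / (4 n cos θ_r) = 467 / (4 × 1.44 × 0.958) = 84.6 nm.

84.6 nm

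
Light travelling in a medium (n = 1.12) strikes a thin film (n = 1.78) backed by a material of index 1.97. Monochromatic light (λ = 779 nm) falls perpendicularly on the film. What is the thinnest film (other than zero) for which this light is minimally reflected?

109 nm

At the upper boundary (n = 1.12 to n = 1.78) the reflected ray undergoes a half-wave phase shift.
At the lower boundary (n = 1.78 to n = 1.97) the reflected ray undergoes a half-wave phase shift.
The two reflections carry the same phase change, so no net offset.
So the condition for destructive reflection is 2 n t = (m + ½) λ.
Minimum at m = 0: t = λ / (4 n) = 779 / (4 × 1.78) = 109 nm.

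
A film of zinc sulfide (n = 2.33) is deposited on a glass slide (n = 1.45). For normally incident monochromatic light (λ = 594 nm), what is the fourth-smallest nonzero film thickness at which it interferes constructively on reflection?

446 nm

Top surface (1.0 → 2.33): reflection off a higher-index medium gives a half-wave phase shift.
Ray reflecting at the bottom interface goes from n = 2.33 toward n = 1.45: no phase shift.
Net: one phase inversion between the two reflected rays.
So the condition for constructive reflection is 2 n t = (m + ½) λ.
The fourth-smallest nonzero thickness corresponds to m = 3: t = (m + ½) λ / (2 n) = 3.50 × 594 / (2 × 2.33) = 446 nm.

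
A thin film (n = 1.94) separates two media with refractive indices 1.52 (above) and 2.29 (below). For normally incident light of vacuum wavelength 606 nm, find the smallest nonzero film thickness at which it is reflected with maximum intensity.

156 nm

At the upper boundary (n = 1.52 to n = 1.94) the reflected ray undergoes a half-wave phase shift.
Ray reflecting at the bottom interface goes from n = 1.94 toward n = 2.29: a half-wave phase shift.
Zero or two π shifts → no net half-wave offset.
With no net inversion, constructive interference in reflection requires 2 n t = m λ.
Minimum nonzero at m = 1: t = λ / (2 n) = 606 / (2 × 1.94) = 156 nm.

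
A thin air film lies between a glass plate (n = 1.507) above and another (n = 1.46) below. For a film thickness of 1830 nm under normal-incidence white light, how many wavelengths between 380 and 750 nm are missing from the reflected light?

5

At the upper boundary (n = 1.507 to n = 1.0) the reflected ray undergoes no phase shift.
At the lower boundary (n = 1.0 to n = 1.46) the reflected ray undergoes a half-wave phase shift.
Exactly one π shift → a net half-wave offset.
For weak reflection here: 2 n t = m λ.
λ = 2 n t / m = 3660 / m nm.
m=4: 915 nm (IR); m=5: 732 nm (visible); m=6: 610 nm (visible); m=7: 523 nm (visible); m=8: 458 nm (visible); m=9: 407 nm (visible); m=10: 366 nm (UV).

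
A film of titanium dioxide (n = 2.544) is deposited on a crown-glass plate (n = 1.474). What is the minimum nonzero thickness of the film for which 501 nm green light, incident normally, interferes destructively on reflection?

98.5 nm

Ray reflecting at the top interface goes from n = 1.0 toward n = 2.544: a half-wave phase shift.
Bottom surface (2.544 → 1.474): reflection off a lower-index medium gives no phase shift.
Net: one phase inversion between the two reflected rays.
For minimum reflection here: 2 n t = m λ.
Minimum nonzero at m = 1: t = λ / (2 n) = 501 / (2 × 2.544) = 98.5 nm.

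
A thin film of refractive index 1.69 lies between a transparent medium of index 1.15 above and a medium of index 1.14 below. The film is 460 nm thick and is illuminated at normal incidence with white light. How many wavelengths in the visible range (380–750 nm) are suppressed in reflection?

Ray reflecting at the top interface goes from n = 1.15 toward n = 1.69: a half-wave phase shift.
Ray reflecting at the bottom interface goes from n = 1.69 toward n = 1.14: no phase shift.
Exactly one π shift → a net half-wave offset.
With one net inversion, destructive interference in reflection requires 2 n t = m λ.
λ = 2 n t / m = 1555 / m nm.
m=2: 777 nm (IR); m=3: 518 nm (visible); m=4: 389 nm (visible); m=5: 311 nm (UV).

2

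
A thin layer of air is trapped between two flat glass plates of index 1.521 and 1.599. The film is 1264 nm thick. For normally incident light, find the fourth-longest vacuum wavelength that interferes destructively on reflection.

Top surface (1.521 → 1.0): reflection off a lower-index medium gives no phase shift.
Ray reflecting at the bottom interface goes from n = 1.0 toward n = 1.599: a half-wave phase shift.
Net: one phase inversion between the two reflected rays.
For minimum reflection here: 2 n t = m λ.
λ = 2 n t / m. The fourth-longest wavelength is m = 4: λ = 2 × 1.0 × 1264 / 4.00 = 632 nm.

632 nm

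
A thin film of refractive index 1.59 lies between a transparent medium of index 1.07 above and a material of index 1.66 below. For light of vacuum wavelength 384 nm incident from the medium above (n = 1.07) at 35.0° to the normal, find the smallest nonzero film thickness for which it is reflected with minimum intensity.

65.4 nm

Top surface (1.07 → 1.59): reflection off a higher-index medium gives a half-wave phase shift.
At the lower boundary (n = 1.59 to n = 1.66) the reflected ray undergoes a half-wave phase shift.
Net: no relative phase inversion (both shifts match).
For dark reflection here: 2 n t cos θ_r = (m + ½) λ.
Snell's law: 1.07 sin 35.0° = 1.59 sin θ_r → sin θ_r = 0.386, cos θ_r = 0.923.
Minimum at m = 0: t = λ / (4 n cos θ_r) = 384 / (4 × 1.59 × 0.923) = 65.4 nm.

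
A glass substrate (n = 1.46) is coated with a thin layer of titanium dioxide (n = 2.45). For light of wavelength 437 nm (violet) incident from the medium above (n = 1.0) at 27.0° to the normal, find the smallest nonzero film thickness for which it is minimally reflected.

Ray reflecting at the top interface goes from n = 1.0 toward n = 2.45: a half-wave phase shift.
At the lower boundary (n = 2.45 to n = 1.46) the reflected ray undergoes no phase shift.
The two reflections differ by half a wavelength.
So the condition for destructive reflection is 2 n t cos θ_r = m λ.
Snell's law: 1.0 sin 27.0° = 2.45 sin θ_r → sin θ_r = 0.185, cos θ_r = 0.983.
Minimum nonzero at m = 1: t = λ / (2 n cos θ_r) = 437 / (2 × 2.45 × 0.983) = 90.8 nm.

90.8 nm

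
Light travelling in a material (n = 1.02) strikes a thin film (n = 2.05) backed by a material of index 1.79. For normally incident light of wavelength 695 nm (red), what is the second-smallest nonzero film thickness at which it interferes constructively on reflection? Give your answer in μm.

0.254 μm

Top surface (1.02 → 2.05): reflection off a higher-index medium gives a half-wave phase shift.
Ray reflecting at the bottom interface goes from n = 2.05 toward n = 1.79: no phase shift.
The two reflections differ by half a wavelength.
So the condition for constructive reflection is 2 n t = (m + ½) λ.
The second-smallest nonzero thickness corresponds to m = 1: t = (m + ½) λ / (2 n) = 1.50 × 695 / (2 × 2.05) = 254 nm.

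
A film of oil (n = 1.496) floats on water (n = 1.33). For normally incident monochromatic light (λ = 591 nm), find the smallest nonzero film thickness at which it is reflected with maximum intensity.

98.8 nm

At the upper boundary (n = 1.0 to n = 1.496) the reflected ray undergoes a half-wave phase shift.
At the lower boundary (n = 1.496 to n = 1.33) the reflected ray undergoes no phase shift.
The two reflections differ by half a wavelength.
So the condition for constructive reflection is 2 n t = (m + ½) λ.
Minimum at m = 0: t = λ / (4 n) = 591 / (4 × 1.496) = 98.8 nm.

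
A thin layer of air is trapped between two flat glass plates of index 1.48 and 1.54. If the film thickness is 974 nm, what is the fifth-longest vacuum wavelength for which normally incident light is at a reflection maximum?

433 nm

Ray reflecting at the top interface goes from n = 1.48 toward n = 1.0: no phase shift.
Ray reflecting at the bottom interface goes from n = 1.0 toward n = 1.54: a half-wave phase shift.
Net: one phase inversion between the two reflected rays.
For strong reflection here: 2 n t = (m + ½) λ.
λ = 2 n t / (m + ½). The fifth-longest wavelength is m = 4: λ = 2 × 1.0 × 974 / 4.50 = 433 nm.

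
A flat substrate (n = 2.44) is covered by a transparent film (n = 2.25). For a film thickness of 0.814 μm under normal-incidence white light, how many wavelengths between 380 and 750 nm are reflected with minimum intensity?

5

Top surface (1.0 → 2.25): reflection off a higher-index medium gives a half-wave phase shift.
At the lower boundary (n = 2.25 to n = 2.44) the reflected ray undergoes a half-wave phase shift.
Zero or two π shifts → no net half-wave offset.
So the condition for destructive reflection is 2 n t = (m + ½) λ.
λ = 2 n t / (m + ½) = 3663 / (m + ½) nm.
m=4: 814 nm (IR); m=5: 666 nm (visible); m=6: 564 nm (visible); m=7: 488 nm (visible); m=8: 431 nm (visible); m=9: 386 nm (visible); m=10: 349 nm (UV).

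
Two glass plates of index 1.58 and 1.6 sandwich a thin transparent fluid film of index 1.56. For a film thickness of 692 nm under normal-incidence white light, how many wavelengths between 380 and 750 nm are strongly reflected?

Top surface (1.58 → 1.56): reflection off a lower-index medium gives no phase shift.
Bottom surface (1.56 → 1.6): reflection off a higher-index medium gives a half-wave phase shift.
Net: one phase inversion between the two reflected rays.
For strong reflection here: 2 n t = (m + ½) λ.
λ = 2 n t / (m + ½) = 2159 / (m + ½) nm.
m=2: 864 nm (IR); m=3: 617 nm (visible); m=4: 480 nm (visible); m=5: 393 nm (visible); m=6: 332 nm (UV).

3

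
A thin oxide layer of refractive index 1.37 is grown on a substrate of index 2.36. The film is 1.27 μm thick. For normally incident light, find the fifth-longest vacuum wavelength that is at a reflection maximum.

Ray reflecting at the top interface goes from n = 1.0 toward n = 1.37: a half-wave phase shift.
Ray reflecting at the bottom interface goes from n = 1.37 toward n = 2.36: a half-wave phase shift.
The two reflections carry the same phase change, so no net offset.
With no net inversion, constructive interference in reflection requires 2 n t = m λ.
λ = 2 n t / m. The fifth-longest wavelength is m = 5: λ = 2 × 1.37 × 1270 / 5.00 = 696 nm.

696 nm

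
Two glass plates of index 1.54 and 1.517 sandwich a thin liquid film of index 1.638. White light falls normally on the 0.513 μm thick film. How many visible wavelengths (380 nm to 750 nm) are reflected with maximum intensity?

At the upper boundary (n = 1.54 to n = 1.638) the reflected ray undergoes a half-wave phase shift.
At the lower boundary (n = 1.638 to n = 1.517) the reflected ray undergoes no phase shift.
Exactly one π shift → a net half-wave offset.
So the condition for constructive reflection is 2 n t = (m + ½) λ.
λ = 2 n t / (m + ½) = 1681 / (m + ½) nm.
m=1: 1120 nm (IR); m=2: 672 nm (visible); m=3: 480 nm (visible); m=4: 373 nm (UV).

2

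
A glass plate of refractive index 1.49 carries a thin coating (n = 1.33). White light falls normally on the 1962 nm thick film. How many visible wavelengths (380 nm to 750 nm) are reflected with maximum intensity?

Top surface (1.0 → 1.33): reflection off a higher-index medium gives a half-wave phase shift.
At the lower boundary (n = 1.33 to n = 1.49) the reflected ray undergoes a half-wave phase shift.
The two reflections carry the same phase change, so no net offset.
For maximum reflection here: 2 n t = m λ.
λ = 2 n t / m = 5219 / m nm.
m=6: 870 nm (IR); m=7: 746 nm (visible); m=8: 652 nm (visible); m=9: 580 nm (visible); m=10: 522 nm (visible); m=11: 474 nm (visible); m=12: 435 nm (visible); m=13: 401 nm (visible); m=14: 373 nm (UV).

7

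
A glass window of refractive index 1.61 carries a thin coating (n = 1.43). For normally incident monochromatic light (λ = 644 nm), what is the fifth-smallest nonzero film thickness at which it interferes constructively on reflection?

Ray reflecting at the top interface goes from n = 1.0 toward n = 1.43: a half-wave phase shift.
At the lower boundary (n = 1.43 to n = 1.61) the reflected ray undergoes a half-wave phase shift.
Net: no relative phase inversion (both shifts match).
For bright reflection here: 2 n t = m λ.
The fifth-smallest nonzero thickness corresponds to m = 5: t = m λ / (2 n) = 5.00 × 644 / (2 × 1.43) = 1126 nm.

1126 nm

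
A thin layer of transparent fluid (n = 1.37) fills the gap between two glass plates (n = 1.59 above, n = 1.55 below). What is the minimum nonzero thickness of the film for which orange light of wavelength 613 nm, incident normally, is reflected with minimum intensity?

224 nm

Top surface (1.59 → 1.37): reflection off a lower-index medium gives no phase shift.
Bottom surface (1.37 → 1.55): reflection off a higher-index medium gives a half-wave phase shift.
Net: one phase inversion between the two reflected rays.
For weak reflection here: 2 n t = m λ.
Minimum nonzero at m = 1: t = λ / (2 n) = 613 / (2 × 1.37) = 224 nm.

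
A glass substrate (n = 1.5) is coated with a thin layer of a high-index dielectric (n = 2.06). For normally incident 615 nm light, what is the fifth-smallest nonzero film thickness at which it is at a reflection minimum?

746 nm

Ray reflecting at the top interface goes from n = 1.0 toward n = 2.06: a half-wave phase shift.
At the lower boundary (n = 2.06 to n = 1.5) the reflected ray undergoes no phase shift.
Net: one phase inversion between the two reflected rays.
So the condition for destructive reflection is 2 n t = m λ.
The fifth-smallest nonzero thickness corresponds to m = 5: t = m λ / (2 n) = 5.00 × 615 / (2 × 2.06) = 746 nm.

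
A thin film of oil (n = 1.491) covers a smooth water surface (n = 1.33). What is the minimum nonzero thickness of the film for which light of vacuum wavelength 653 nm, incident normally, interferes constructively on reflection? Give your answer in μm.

Top surface (1.0 → 1.491): reflection off a higher-index medium gives a half-wave phase shift.
Bottom surface (1.491 → 1.33): reflection off a lower-index medium gives no phase shift.
The two reflections differ by half a wavelength.
For bright reflection here: 2 n t = (m + ½) λ.
Minimum at m = 0: t = λ / (4 n) = 653 / (4 × 1.491) = 109 nm.

0.109 μm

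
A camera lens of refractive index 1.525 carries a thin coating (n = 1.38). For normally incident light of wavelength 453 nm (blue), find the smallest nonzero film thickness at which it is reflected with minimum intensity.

Top surface (1.0 → 1.38): reflection off a higher-index medium gives a half-wave phase shift.
Bottom surface (1.38 → 1.525): reflection off a higher-index medium gives a half-wave phase shift.
Zero or two π shifts → no net half-wave offset.
With no net inversion, destructive interference in reflection requires 2 n t = (m + ½) λ.
Minimum at m = 0: t = λ / (4 n) = 453 / (4 × 1.38) = 82.1 nm.

82.1 nm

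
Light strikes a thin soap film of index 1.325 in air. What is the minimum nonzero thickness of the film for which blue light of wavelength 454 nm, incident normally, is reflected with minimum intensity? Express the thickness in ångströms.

At the upper boundary (n = 1.0 to n = 1.325) the reflected ray undergoes a half-wave phase shift.
Bottom surface (1.325 → 1.0): reflection off a lower-index medium gives no phase shift.
Net: one phase inversion between the two reflected rays.
With one net inversion, destructive interference in reflection requires 2 n t = m λ.
Minimum nonzero at m = 1: t = λ / (2 n) = 454 / (2 × 1.325) = 171 nm.

1713 Å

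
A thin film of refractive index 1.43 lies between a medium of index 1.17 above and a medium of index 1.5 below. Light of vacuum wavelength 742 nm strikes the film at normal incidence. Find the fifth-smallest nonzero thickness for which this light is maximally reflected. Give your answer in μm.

At the upper boundary (n = 1.17 to n = 1.43) the reflected ray undergoes a half-wave phase shift.
At the lower boundary (n = 1.43 to n = 1.5) the reflected ray undergoes a half-wave phase shift.
Zero or two π shifts → no net half-wave offset.
With no net inversion, constructive interference in reflection requires 2 n t = m λ.
The fifth-smallest nonzero thickness corresponds to m = 5: t = m λ / (2 n) = 5.00 × 742 / (2 × 1.43) = 1297 nm.

1.30 μm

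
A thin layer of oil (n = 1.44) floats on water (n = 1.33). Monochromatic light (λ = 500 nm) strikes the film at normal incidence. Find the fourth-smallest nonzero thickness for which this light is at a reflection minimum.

At the upper boundary (n = 1.0 to n = 1.44) the reflected ray undergoes a half-wave phase shift.
Ray reflecting at the bottom interface goes from n = 1.44 toward n = 1.33: no phase shift.
Exactly one π shift → a net half-wave offset.
So the condition for destructive reflection is 2 n t = m λ.
The fourth-smallest nonzero thickness corresponds to m = 4: t = m λ / (2 n) = 4.00 × 500 / (2 × 1.44) = 694 nm.

694 nm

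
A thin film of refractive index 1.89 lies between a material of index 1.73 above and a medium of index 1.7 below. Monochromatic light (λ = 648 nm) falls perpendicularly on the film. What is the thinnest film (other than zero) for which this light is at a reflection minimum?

Ray reflecting at the top interface goes from n = 1.73 toward n = 1.89: a half-wave phase shift.
Bottom surface (1.89 → 1.7): reflection off a lower-index medium gives no phase shift.
Net: one phase inversion between the two reflected rays.
For weak reflection here: 2 n t = m λ.
Minimum nonzero at m = 1: t = λ / (2 n) = 648 / (2 × 1.89) = 171 nm.

171 nm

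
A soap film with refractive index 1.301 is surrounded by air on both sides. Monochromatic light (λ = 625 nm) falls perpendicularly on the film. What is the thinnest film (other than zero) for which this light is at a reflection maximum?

120 nm

Top surface (1.0 → 1.301): reflection off a higher-index medium gives a half-wave phase shift.
Ray reflecting at the bottom interface goes from n = 1.301 toward n = 1.0: no phase shift.
Exactly one π shift → a net half-wave offset.
For bright reflection here: 2 n t = (m + ½) λ.
Minimum at m = 0: t = λ / (4 n) = 625 / (4 × 1.301) = 120 nm.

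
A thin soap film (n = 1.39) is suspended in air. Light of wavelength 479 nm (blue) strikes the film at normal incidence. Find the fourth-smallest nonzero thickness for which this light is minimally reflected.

Ray reflecting at the top interface goes from n = 1.0 toward n = 1.39: a half-wave phase shift.
Bottom surface (1.39 → 1.0): reflection off a lower-index medium gives no phase shift.
Net: one phase inversion between the two reflected rays.
So the condition for destructive reflection is 2 n t = m λ.
The fourth-smallest nonzero thickness corresponds to m = 4: t = m λ / (2 n) = 4.00 × 479 / (2 × 1.39) = 689 nm.

689 nm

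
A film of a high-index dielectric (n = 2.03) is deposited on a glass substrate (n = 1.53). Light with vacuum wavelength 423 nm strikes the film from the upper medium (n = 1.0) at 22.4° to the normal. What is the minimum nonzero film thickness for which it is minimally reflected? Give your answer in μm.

Ray reflecting at the top interface goes from n = 1.0 toward n = 2.03: a half-wave phase shift.
Bottom surface (2.03 → 1.53): reflection off a lower-index medium gives no phase shift.
Exactly one π shift → a net half-wave offset.
So the condition for destructive reflection is 2 n t cos θ_r = m λ.
Snell's law: 1.0 sin 22.4° = 2.03 sin θ_r → sin θ_r = 0.188, cos θ_r = 0.982.
Minimum nonzero at m = 1: t = λ / (2 n cos θ_r) = 423 / (2 × 2.03 × 0.982) = 106 nm.

0.106 μm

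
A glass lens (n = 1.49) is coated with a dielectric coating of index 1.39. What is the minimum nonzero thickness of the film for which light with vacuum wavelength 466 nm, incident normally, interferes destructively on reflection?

Ray reflecting at the top interface goes from n = 1.0 toward n = 1.39: a half-wave phase shift.
At the lower boundary (n = 1.39 to n = 1.49) the reflected ray undergoes a half-wave phase shift.
The two reflections carry the same phase change, so no net offset.
With no net inversion, destructive interference in reflection requires 2 n t = (m + ½) λ.
Minimum at m = 0: t = λ / (4 n) = 466 / (4 × 1.39) = 83.8 nm.

83.8 nm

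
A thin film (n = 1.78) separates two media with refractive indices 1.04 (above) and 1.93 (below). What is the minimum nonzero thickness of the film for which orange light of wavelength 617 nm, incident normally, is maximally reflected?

Top surface (1.04 → 1.78): reflection off a higher-index medium gives a half-wave phase shift.
Bottom surface (1.78 → 1.93): reflection off a higher-index medium gives a half-wave phase shift.
The two reflections carry the same phase change, so no net offset.
So the condition for constructive reflection is 2 n t = m λ.
Minimum nonzero at m = 1: t = λ / (2 n) = 617 / (2 × 1.78) = 173 nm.

173 nm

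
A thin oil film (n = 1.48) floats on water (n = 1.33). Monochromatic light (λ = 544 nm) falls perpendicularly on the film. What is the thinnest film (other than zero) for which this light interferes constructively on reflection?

91.9 nm

Top surface (1.0 → 1.48): reflection off a higher-index medium gives a half-wave phase shift.
Ray reflecting at the bottom interface goes from n = 1.48 toward n = 1.33: no phase shift.
Net: one phase inversion between the two reflected rays.
For strong reflection here: 2 n t = (m + ½) λ.
Minimum at m = 0: t = λ / (4 n) = 544 / (4 × 1.48) = 91.9 nm.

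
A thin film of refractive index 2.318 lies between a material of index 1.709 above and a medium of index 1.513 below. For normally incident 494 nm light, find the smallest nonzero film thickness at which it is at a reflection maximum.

53.3 nm

Top surface (1.709 → 2.318): reflection off a higher-index medium gives a half-wave phase shift.
Ray reflecting at the bottom interface goes from n = 2.318 toward n = 1.513: no phase shift.
Exactly one π shift → a net half-wave offset.
With one net inversion, constructive interference in reflection requires 2 n t = (m + ½) λ.
Minimum at m = 0: t = λ / (4 n) = 494 / (4 × 2.318) = 53.3 nm.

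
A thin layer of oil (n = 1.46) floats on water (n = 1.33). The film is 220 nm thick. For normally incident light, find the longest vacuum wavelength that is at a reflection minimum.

642 nm

Top surface (1.0 → 1.46): reflection off a higher-index medium gives a half-wave phase shift.
Bottom surface (1.46 → 1.33): reflection off a lower-index medium gives no phase shift.
Exactly one π shift → a net half-wave offset.
With one net inversion, destructive interference in reflection requires 2 n t = m λ.
λ = 2 n t / m. The longest wavelength is m = 1: λ = 2 × 1.46 × 220 / 1.00 = 642 nm.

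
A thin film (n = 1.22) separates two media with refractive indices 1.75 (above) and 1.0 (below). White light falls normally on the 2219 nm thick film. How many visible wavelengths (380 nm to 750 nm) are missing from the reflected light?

Ray reflecting at the top interface goes from n = 1.75 toward n = 1.22: no phase shift.
At the lower boundary (n = 1.22 to n = 1.0) the reflected ray undergoes no phase shift.
Net: no relative phase inversion (both shifts match).
For dark reflection here: 2 n t = (m + ½) λ.
λ = 2 n t / (m + ½) = 5414 / (m + ½) nm.
m=6: 833 nm (IR); m=7: 722 nm (visible); m=8: 637 nm (visible); m=9: 570 nm (visible); m=10: 516 nm (visible); m=11: 471 nm (visible); m=12: 433 nm (visible); m=13: 401 nm (visible); m=14: 373 nm (UV).

7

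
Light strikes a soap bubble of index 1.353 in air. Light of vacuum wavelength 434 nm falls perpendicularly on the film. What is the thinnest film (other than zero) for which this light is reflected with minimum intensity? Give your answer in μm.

At the upper boundary (n = 1.0 to n = 1.353) the reflected ray undergoes a half-wave phase shift.
Ray reflecting at the bottom interface goes from n = 1.353 toward n = 1.0: no phase shift.
The two reflections differ by half a wavelength.
For minimum reflection here: 2 n t = m λ.
Minimum nonzero at m = 1: t = λ / (2 n) = 434 / (2 × 1.353) = 160 nm.

0.160 μm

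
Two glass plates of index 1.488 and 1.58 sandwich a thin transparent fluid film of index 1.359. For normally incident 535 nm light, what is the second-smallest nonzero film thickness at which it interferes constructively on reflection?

Ray reflecting at the top interface goes from n = 1.488 toward n = 1.359: no phase shift.
Ray reflecting at the bottom interface goes from n = 1.359 toward n = 1.58: a half-wave phase shift.
Net: one phase inversion between the two reflected rays.
So the condition for constructive reflection is 2 n t = (m + ½) λ.
The second-smallest nonzero thickness corresponds to m = 1: t = (m + ½) λ / (2 n) = 1.50 × 535 / (2 × 1.359) = 295 nm.

295 nm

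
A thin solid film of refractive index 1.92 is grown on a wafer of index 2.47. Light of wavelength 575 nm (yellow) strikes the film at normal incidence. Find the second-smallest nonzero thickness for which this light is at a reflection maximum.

Ray reflecting at the top interface goes from n = 1.0 toward n = 1.92: a half-wave phase shift.
Ray reflecting at the bottom interface goes from n = 1.92 toward n = 2.47: a half-wave phase shift.
Net: no relative phase inversion (both shifts match).
With no net inversion, constructive interference in reflection requires 2 n t = m λ.
The second-smallest nonzero thickness corresponds to m = 2: t = m λ / (2 n) = 2.00 × 575 / (2 × 1.92) = 299 nm.

299 nm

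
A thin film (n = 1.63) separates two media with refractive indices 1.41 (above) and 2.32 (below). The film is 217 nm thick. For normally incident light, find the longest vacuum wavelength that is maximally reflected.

707 nm

Ray reflecting at the top interface goes from n = 1.41 toward n = 1.63: a half-wave phase shift.
Bottom surface (1.63 → 2.32): reflection off a higher-index medium gives a half-wave phase shift.
The two reflections carry the same phase change, so no net offset.
With no net inversion, constructive interference in reflection requires 2 n t = m λ.
λ = 2 n t / m. The longest wavelength is m = 1: λ = 2 × 1.63 × 217 / 1.00 = 707 nm.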